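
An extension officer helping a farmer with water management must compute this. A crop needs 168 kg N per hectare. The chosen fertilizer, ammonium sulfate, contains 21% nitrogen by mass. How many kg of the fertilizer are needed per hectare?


Rate = N_required / (N_content / 100)
     = 168 / (21 / 100)
     = 168 / 0.21
     = 800 kg/ha


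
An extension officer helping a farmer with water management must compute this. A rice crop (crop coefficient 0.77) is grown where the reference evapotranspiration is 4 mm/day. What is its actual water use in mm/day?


ETc = Kc * ET0
    = 0.77 * 4
    = 3.08 mm/day


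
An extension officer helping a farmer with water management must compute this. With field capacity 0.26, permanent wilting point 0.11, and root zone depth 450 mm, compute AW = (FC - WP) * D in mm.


AW = (FC - WP) * D
   = (0.26 - 0.11) * 450
   = 0.15 * 450
   = 67.50 mm


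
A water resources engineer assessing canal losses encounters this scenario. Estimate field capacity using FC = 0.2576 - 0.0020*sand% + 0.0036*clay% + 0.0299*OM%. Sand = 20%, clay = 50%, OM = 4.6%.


FC = 0.2576 - 0.0020*20 + 0.0036*50 + 0.0299*4.6
   = 0.2576 - 0.0400 + 0.1800 + 0.1375
   = 0.5351


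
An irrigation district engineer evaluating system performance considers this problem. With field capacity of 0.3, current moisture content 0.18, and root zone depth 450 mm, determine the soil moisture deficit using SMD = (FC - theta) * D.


SMD = (FC - theta) * D
    = (0.3 - 0.18) * 450
    = 0.120 * 450
    = 54 mm


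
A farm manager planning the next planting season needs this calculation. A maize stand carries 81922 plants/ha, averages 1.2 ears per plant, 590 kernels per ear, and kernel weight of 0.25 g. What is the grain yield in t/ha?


Y = density * ears * kernels * kw
  = 81922 * 1.2 * 590 * 0.25 g/ha
  = 14500194 g/ha
  = 14500.19 kg/ha = 14.50 t/ha


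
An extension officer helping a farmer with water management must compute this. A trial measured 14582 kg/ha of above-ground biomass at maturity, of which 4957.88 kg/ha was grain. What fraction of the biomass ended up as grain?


HI = grain_yield / biomass
   = 4957.88 / 14582
   = 0.34


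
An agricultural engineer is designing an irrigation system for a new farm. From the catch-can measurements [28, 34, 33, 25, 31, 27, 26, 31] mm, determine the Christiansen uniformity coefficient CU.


xbar = 235 / 8 = 29.375
sum|xi - xbar| = 23
CU = 100 * (1 - 23 / (8 * 29.375))
   = 100 * (1 - 0.0979)
   = 90.21%


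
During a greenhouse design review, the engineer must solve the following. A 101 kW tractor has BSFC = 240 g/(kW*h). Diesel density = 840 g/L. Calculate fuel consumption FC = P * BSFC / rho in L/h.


FC = P * BSFC / rho_fuel
   = 101 * 240 / 840
   = 24240 / 840
   = 28.86 L/h


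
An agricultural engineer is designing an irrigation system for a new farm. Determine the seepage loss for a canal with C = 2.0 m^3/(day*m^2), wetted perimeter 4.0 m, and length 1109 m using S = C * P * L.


S = C * P * L
  = 2.0 * 4.0 * 1109
  = 8872 m^3/day


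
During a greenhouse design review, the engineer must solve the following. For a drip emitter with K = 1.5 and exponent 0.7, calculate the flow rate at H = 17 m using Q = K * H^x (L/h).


Q = K * H^x
  = 1.5 * 17^0.7
  = 1.5 * 7.2663
  = 10.90 L/h


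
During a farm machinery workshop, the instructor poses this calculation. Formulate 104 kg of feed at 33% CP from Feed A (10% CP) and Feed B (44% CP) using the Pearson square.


parts_A = CP_b - target = 44 - 33 = 11
parts_B = target - CP_a = 33 - 10 = 23
total_parts = 11 + 23 = 34
Feed A = 104 * 11 / 34 = 33.65 kg
Feed B = 104 * 23 / 34 = 70.35 kg

33.65 kg


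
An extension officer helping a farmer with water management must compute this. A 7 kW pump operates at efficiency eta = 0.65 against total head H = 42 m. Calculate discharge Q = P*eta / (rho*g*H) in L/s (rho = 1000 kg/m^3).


Q = (P * 1000 * eta) / (rho * g * H)
  = (7 * 1000 * 0.65) / (1000 * 9.81 * 42)
  = 4550 / 412020
  = 0.01104 m^3/s = 11.04 L/s


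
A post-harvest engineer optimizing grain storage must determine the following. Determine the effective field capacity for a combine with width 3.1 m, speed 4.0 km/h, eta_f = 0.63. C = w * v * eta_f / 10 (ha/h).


C = w * v * eta_f / 10
  = 3.1 * 4.0 * 0.63 / 10
  = 7.81 / 10
  = 0.78 ha/h


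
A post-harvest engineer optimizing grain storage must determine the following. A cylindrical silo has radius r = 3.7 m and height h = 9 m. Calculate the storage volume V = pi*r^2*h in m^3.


V = pi * r^2 * h
  = pi * 3.7^2 * 9
  = pi * 13.69 * 9
  = 387.08 m^3


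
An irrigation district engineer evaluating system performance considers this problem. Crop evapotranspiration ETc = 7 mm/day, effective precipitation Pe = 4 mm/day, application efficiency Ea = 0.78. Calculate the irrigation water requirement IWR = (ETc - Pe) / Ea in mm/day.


IWR = (ETc - Pe) / Ea
    = (7 - 4) / 0.78
    = 3 / 0.78
    = 3.85 mm/day


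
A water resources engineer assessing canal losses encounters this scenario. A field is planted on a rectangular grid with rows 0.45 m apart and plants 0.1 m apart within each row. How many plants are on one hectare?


D = 10000 / (row_sp * plant_sp)
  = 10000 / (0.45 * 0.1)
  = 10000 / 0.0450
  = 222222.22 plants/ha


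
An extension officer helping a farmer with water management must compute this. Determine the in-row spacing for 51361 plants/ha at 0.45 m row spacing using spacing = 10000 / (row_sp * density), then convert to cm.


spacing = 10000 / (row_sp * density)
        = 10000 / (0.45 * 51361)
        = 10000 / 23112.45
        = 0.43267 m = 43.27 cm


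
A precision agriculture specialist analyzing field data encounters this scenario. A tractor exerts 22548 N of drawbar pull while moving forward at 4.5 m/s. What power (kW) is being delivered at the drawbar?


P = F * v / 1000
  = 22548 * 4.5 / 1000
  = 101466 / 1000
  = 101.47 kW


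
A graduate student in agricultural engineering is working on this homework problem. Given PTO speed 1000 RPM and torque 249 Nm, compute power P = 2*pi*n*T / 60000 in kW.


P = 2*pi*n*T / 60000
  = 2*pi * 1000 * 249 / 60000
  = 1564513.14 / 60000
  = 26.08 kW


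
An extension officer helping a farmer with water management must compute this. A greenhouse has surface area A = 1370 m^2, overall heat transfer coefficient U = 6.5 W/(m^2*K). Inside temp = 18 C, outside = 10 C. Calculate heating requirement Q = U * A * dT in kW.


dT = 18 - (10) = 8 K
Q = U * A * dT
  = 6.5 * 1370 * 8
  = 71240 W = 71.24 kW


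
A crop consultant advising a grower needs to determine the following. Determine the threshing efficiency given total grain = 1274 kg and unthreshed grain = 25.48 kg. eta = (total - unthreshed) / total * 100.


eta = (total - unthreshed) / total * 100
    = (1274 - 25.48) / 1274 * 100
    = 1248.52 / 1274 * 100
    = 98%


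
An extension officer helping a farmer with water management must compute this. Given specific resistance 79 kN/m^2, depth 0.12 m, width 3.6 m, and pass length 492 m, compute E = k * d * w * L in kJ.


E = k * d * w * L
  = 79 * 0.12 * 3.6 * 492
  = 16790.98 kJ


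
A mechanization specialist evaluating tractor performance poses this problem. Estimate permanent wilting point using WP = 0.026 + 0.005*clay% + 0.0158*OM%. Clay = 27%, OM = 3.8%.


WP = 0.026 + 0.005*27 + 0.0158*3.8
   = 0.026 + 0.1350 + 0.0600
   = 0.2210


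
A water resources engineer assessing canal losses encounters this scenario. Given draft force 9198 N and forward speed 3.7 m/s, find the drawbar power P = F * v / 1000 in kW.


P = F * v / 1000
  = 9198 * 3.7 / 1000
  = 34032.60 / 1000
  = 34.03 kW


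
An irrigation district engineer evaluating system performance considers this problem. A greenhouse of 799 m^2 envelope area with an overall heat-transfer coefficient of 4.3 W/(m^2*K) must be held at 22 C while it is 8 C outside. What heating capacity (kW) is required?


dT = 22 - (8) = 14 K
Q = U * A * dT
  = 4.3 * 799 * 14
  = 48099.80 W = 48.10 kW


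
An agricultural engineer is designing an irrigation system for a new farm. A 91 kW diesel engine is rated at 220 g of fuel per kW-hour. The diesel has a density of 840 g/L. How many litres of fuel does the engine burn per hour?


FC = P * BSFC / rho_fuel
   = 91 * 220 / 840
   = 20020 / 840
   = 23.83 L/h


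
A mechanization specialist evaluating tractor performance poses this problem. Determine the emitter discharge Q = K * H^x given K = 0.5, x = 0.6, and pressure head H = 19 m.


Q = K * H^x
  = 0.5 * 19^0.6
  = 0.5 * 5.8513
  = 2.93 L/h


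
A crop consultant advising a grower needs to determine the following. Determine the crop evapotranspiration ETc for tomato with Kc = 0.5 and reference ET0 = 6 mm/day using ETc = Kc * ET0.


ETc = Kc * ET0
    = 0.5 * 6
    = 3 mm/day


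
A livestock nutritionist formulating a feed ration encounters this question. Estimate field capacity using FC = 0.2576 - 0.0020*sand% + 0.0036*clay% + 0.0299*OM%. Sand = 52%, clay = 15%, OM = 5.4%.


FC = 0.2576 - 0.0020*52 + 0.0036*15 + 0.0299*5.4
   = 0.2576 - 0.1040 + 0.0540 + 0.1615
   = 0.3691


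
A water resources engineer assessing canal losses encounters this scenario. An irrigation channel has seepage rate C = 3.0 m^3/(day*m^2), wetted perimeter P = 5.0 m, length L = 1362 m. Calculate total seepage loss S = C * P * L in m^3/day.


S = C * P * L
  = 3.0 * 5.0 * 1362
  = 20430 m^3/day


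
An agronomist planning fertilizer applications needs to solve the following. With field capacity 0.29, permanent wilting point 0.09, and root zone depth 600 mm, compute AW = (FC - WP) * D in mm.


AW = (FC - WP) * D
   = (0.29 - 0.09) * 600
   = 0.20 * 600
   = 120 mm


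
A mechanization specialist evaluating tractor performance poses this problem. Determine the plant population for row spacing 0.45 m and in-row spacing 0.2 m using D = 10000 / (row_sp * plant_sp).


D = 10000 / (row_sp * plant_sp)
  = 10000 / (0.45 * 0.2)
  = 10000 / 0.0900
  = 111111.11 plants/ha


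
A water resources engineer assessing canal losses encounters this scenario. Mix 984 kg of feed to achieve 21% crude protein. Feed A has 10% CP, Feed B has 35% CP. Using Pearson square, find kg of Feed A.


parts_A = CP_b - target = 35 - 21 = 14
parts_B = target - CP_a = 21 - 10 = 11
total_parts = 14 + 11 = 25
Feed A = 984 * 14 / 25 = 551.04 kg
Feed B = 984 * 11 / 25 = 432.96 kg

551.04 kg


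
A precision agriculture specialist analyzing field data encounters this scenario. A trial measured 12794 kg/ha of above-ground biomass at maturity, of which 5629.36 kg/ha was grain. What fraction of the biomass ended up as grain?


HI = grain_yield / biomass
   = 5629.36 / 12794
   = 0.44


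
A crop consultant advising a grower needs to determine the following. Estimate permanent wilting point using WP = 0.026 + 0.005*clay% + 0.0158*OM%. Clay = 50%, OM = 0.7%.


WP = 0.026 + 0.005*50 + 0.0158*0.7
   = 0.026 + 0.2500 + 0.0111
   = 0.2871


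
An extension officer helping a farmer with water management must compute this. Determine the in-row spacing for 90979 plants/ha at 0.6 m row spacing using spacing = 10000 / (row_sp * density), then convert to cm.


spacing = 10000 / (row_sp * density)
        = 10000 / (0.6 * 90979)
        = 10000 / 54587.40
        = 0.18319 m = 18.32 cm


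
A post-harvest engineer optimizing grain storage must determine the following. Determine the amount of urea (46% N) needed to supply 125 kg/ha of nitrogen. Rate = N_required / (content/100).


Rate = N_required / (N_content / 100)
     = 125 / (46 / 100)
     = 125 / 0.46
     = 271.74 kg/ha


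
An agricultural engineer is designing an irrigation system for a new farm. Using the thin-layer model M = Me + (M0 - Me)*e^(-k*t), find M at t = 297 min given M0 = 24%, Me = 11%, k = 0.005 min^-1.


M = Me + (M0 - Me) * e^(-k*t)
  = 11 + (24 - 11) * e^(-0.005*297)
  = 11 + 13 * e^(-1.485)
  = 11 + 13 * 0.22650
  = 11 + 2.9445
  = 13.94%


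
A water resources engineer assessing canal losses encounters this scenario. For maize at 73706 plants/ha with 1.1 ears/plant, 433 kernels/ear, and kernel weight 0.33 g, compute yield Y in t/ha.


Y = density * ears * kernels * kw
  = 73706 * 1.1 * 433 * 0.33 g/ha
  = 11585035.37 g/ha
  = 11585.04 kg/ha = 11.59 t/ha


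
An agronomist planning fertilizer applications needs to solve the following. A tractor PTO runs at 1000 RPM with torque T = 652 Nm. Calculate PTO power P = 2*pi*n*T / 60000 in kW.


P = 2*pi*n*T / 60000
  = 2*pi * 1000 * 652 / 60000
  = 4096636.82 / 60000
  = 68.28 kW


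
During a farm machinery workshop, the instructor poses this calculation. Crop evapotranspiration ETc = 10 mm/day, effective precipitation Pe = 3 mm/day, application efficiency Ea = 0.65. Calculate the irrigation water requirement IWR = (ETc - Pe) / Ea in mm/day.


IWR = (ETc - Pe) / Ea
    = (10 - 3) / 0.65
    = 7 / 0.65
    = 10.77 mm/day


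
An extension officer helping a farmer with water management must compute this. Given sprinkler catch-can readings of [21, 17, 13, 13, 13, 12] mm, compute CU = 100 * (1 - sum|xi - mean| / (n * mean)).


xbar = 89 / 6 = 14.833
sum|xi - xbar| = 16.667
CU = 100 * (1 - 16.667 / (6 * 14.833))
   = 100 * (1 - 0.1873)
   = 81.27%


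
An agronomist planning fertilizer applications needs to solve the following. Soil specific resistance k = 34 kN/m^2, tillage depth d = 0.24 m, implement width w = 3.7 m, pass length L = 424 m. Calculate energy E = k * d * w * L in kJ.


E = k * d * w * L
  = 34 * 0.24 * 3.7 * 424
  = 12801.41 kJ


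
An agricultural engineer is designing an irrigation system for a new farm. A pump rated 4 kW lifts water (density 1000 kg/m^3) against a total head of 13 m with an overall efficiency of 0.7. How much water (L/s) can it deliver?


Q = (P * 1000 * eta) / (rho * g * H)
  = (4 * 1000 * 0.7) / (1000 * 9.81 * 13)
  = 2800 / 127530
  = 0.02196 m^3/s = 21.96 L/s


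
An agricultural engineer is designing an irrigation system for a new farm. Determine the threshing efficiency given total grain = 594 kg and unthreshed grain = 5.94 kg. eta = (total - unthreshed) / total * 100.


eta = (total - unthreshed) / total * 100
    = (594 - 5.94) / 594 * 100
    = 588.06 / 594 * 100
    = 99%


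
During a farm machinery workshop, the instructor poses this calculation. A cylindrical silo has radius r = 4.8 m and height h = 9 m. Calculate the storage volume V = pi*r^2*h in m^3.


V = pi * r^2 * h
  = pi * 4.8^2 * 9
  = pi * 23.04 * 9
  = 651.44 m^3


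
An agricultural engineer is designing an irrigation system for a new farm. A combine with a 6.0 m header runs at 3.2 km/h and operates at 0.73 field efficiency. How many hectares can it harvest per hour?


C = w * v * eta_f / 10
  = 6.0 * 3.2 * 0.73 / 10
  = 14.02 / 10
  = 1.40 ha/h


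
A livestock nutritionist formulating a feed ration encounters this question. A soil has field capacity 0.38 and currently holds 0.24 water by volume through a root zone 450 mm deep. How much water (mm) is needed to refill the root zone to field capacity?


SMD = (FC - theta) * D
    = (0.38 - 0.24) * 450
    = 0.140 * 450
    = 63 mm


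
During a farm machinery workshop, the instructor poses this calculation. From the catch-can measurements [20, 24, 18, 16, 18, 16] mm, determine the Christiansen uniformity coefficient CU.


xbar = 112 / 6 = 18.667
sum|xi - xbar| = 13.333
CU = 100 * (1 - 13.333 / (6 * 18.667))
   = 100 * (1 - 0.1190)
   = 88.10%


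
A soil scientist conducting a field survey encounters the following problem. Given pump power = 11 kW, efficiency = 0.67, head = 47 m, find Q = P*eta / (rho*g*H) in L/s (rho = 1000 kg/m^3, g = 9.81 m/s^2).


Q = (P * 1000 * eta) / (rho * g * H)
  = (11 * 1000 * 0.67) / (1000 * 9.81 * 47)
  = 7370 / 461070
  = 0.01598 m^3/s = 15.98 L/s


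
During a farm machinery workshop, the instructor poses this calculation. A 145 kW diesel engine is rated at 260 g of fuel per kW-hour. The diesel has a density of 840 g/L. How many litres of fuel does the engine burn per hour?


FC = P * BSFC / rho_fuel
   = 145 * 260 / 840
   = 37700 / 840
   = 44.88 L/h


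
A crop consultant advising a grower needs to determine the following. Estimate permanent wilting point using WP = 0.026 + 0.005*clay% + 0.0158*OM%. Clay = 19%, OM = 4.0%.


WP = 0.026 + 0.005*19 + 0.0158*4.0
   = 0.026 + 0.0950 + 0.0632
   = 0.1842


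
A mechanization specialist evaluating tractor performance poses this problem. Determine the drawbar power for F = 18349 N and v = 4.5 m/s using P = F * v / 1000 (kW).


P = F * v / 1000
  = 18349 * 4.5 / 1000
  = 82570.50 / 1000
  = 82.57 kW


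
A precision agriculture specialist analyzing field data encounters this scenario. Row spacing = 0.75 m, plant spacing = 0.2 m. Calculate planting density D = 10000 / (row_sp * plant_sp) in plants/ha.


D = 10000 / (row_sp * plant_sp)
  = 10000 / (0.75 * 0.2)
  = 10000 / 0.1500
  = 66666.67 plants/ha


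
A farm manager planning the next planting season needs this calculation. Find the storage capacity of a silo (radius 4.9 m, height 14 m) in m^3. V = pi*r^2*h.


V = pi * r^2 * h
  = pi * 4.9^2 * 14
  = pi * 24.01 * 14
  = 1056.01 m^3


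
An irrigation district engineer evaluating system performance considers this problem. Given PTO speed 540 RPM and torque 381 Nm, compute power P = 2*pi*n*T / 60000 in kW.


P = 2*pi*n*T / 60000
  = 2*pi * 540 * 381 / 60000
  = 1292702.55 / 60000
  = 21.55 kW


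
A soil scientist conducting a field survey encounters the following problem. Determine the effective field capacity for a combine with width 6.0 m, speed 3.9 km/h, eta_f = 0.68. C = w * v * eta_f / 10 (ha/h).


C = w * v * eta_f / 10
  = 6.0 * 3.9 * 0.68 / 10
  = 15.91 / 10
  = 1.59 ha/h


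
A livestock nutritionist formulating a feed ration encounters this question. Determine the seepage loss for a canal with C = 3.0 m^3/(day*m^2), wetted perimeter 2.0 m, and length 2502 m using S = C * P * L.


S = C * P * L
  = 3.0 * 2.0 * 2502
  = 15012 m^3/day


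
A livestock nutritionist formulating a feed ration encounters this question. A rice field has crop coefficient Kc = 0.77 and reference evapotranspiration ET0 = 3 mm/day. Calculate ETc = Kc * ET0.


ETc = Kc * ET0
    = 0.77 * 3
    = 2.31 mm/day


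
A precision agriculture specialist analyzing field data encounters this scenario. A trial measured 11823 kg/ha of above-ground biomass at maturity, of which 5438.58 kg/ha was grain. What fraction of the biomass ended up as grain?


HI = grain_yield / biomass
   = 5438.58 / 11823
   = 0.46


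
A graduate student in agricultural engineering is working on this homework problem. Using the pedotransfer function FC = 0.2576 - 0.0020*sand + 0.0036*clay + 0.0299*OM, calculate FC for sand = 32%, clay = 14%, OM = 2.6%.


FC = 0.2576 - 0.0020*32 + 0.0036*14 + 0.0299*2.6
   = 0.2576 - 0.0640 + 0.0504 + 0.0777
   = 0.3217


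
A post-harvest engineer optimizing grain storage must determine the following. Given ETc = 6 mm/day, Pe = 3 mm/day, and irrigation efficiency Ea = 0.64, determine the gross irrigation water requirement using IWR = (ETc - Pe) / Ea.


IWR = (ETc - Pe) / Ea
    = (6 - 3) / 0.64
    = 3 / 0.64
    = 4.69 mm/day


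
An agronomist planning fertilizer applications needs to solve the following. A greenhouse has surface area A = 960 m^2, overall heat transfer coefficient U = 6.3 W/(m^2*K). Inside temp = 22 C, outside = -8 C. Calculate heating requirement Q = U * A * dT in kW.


dT = 22 - (-8) = 30 K
Q = U * A * dT
  = 6.3 * 960 * 30
  = 181440 W = 181.44 kW


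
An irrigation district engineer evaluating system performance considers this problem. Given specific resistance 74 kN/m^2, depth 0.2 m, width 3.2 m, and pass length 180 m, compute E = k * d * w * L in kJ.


E = k * d * w * L
  = 74 * 0.2 * 3.2 * 180
  = 8524.80 kJ


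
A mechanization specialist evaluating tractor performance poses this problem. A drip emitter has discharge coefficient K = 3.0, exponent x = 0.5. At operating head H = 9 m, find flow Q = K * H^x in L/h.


Q = K * H^x
  = 3.0 * 9^0.5
  = 3.0 * 3
  = 9 L/h


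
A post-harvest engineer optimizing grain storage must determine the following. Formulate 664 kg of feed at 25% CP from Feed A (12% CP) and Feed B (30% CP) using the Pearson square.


parts_A = CP_b - target = 30 - 25 = 5
parts_B = target - CP_a = 25 - 12 = 13
total_parts = 5 + 13 = 18
Feed A = 664 * 5 / 18 = 184.44 kg
Feed B = 664 * 13 / 18 = 479.56 kg

184.44 kg


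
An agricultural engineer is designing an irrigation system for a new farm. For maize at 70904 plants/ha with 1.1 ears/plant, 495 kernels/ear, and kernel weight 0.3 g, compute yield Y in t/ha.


Y = density * ears * kernels * kw
  = 70904 * 1.1 * 495 * 0.3 g/ha
  = 11582168.40 g/ha
  = 11582.17 kg/ha = 11.58 t/ha


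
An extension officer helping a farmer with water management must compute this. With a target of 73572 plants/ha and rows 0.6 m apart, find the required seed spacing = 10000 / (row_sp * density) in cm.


spacing = 10000 / (row_sp * density)
        = 10000 / (0.6 * 73572)
        = 10000 / 44143.20
        = 0.22654 m = 22.65 cm


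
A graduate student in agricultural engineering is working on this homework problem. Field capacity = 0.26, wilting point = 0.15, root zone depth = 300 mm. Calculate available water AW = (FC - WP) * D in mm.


AW = (FC - WP) * D
   = (0.26 - 0.15) * 300
   = 0.11 * 300
   = 33 mm


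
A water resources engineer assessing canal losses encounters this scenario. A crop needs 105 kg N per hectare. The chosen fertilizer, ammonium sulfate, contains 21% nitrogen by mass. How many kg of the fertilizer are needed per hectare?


Rate = N_required / (N_content / 100)
     = 105 / (21 / 100)
     = 105 / 0.21
     = 500 kg/ha


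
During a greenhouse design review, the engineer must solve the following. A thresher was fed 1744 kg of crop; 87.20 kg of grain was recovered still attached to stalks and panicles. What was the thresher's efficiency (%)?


eta = (total - unthreshed) / total * 100
    = (1744 - 87.20) / 1744 * 100
    = 1656.80 / 1744 * 100
    = 95%


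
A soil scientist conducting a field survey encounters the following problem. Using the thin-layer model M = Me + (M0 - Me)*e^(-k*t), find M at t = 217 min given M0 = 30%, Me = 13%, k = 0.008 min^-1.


M = Me + (M0 - Me) * e^(-k*t)
  = 13 + (30 - 13) * e^(-0.008*217)
  = 13 + 17 * e^(-1.736)
  = 13 + 17 * 0.17622
  = 13 + 2.9958
  = 16.00%


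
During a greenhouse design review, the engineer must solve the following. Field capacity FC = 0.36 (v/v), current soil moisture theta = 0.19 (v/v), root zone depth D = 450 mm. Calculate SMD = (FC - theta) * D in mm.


SMD = (FC - theta) * D
    = (0.36 - 0.19) * 450
    = 0.170 * 450
    = 76.50 mm


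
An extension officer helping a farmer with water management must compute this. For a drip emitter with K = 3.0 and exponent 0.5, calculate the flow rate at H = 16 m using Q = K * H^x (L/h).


Q = K * H^x
  = 3.0 * 16^0.5
  = 3.0 * 4
  = 12 L/h


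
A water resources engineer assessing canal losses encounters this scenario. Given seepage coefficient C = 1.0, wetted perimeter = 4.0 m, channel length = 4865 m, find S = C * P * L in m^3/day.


S = C * P * L
  = 1.0 * 4.0 * 4865
  = 19460 m^3/day


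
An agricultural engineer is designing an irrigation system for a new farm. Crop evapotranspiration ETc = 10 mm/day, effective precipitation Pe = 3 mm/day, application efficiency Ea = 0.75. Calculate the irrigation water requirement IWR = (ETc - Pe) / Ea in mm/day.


IWR = (ETc - Pe) / Ea
    = (10 - 3) / 0.75
    = 7 / 0.75
    = 9.33 mm/day


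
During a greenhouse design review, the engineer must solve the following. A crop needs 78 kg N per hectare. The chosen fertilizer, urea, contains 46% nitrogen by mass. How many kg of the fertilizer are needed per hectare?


Rate = N_required / (N_content / 100)
     = 78 / (46 / 100)
     = 78 / 0.46
     = 169.57 kg/ha


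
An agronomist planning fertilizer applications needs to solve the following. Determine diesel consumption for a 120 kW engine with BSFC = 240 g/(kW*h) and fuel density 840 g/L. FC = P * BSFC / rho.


FC = P * BSFC / rho_fuel
   = 120 * 240 / 840
   = 28800 / 840
   = 34.29 L/h


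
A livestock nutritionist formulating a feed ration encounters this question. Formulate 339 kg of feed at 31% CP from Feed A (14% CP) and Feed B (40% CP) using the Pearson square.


parts_A = CP_b - target = 40 - 31 = 9
parts_B = target - CP_a = 31 - 14 = 17
total_parts = 9 + 17 = 26
Feed A = 339 * 9 / 26 = 117.35 kg
Feed B = 339 * 17 / 26 = 221.65 kg

117.35 kg


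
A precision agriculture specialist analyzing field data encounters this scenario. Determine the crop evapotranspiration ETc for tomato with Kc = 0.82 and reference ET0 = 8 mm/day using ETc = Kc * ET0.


ETc = Kc * ET0
    = 0.82 * 8
    = 6.56 mm/day


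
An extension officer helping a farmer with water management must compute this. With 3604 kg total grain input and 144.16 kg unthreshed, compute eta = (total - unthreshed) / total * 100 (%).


eta = (total - unthreshed) / total * 100
    = (3604 - 144.16) / 3604 * 100
    = 3459.84 / 3604 * 100
    = 96%


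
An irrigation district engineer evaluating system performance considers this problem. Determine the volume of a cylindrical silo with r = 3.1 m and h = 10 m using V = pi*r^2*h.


V = pi * r^2 * h
  = pi * 3.1^2 * 10
  = pi * 9.61 * 10
  = 301.91 m^3


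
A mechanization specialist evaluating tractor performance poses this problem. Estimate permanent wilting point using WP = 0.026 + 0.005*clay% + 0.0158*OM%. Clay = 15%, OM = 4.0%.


WP = 0.026 + 0.005*15 + 0.0158*4.0
   = 0.026 + 0.0750 + 0.0632
   = 0.1642


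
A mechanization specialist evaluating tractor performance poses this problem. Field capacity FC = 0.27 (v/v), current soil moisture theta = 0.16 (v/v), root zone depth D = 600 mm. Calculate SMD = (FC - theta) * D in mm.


SMD = (FC - theta) * D
    = (0.27 - 0.16) * 600
    = 0.110 * 600
    = 66 mm


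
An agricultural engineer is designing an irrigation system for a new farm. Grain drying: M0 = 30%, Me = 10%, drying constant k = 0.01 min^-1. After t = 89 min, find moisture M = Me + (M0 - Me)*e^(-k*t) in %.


M = Me + (M0 - Me) * e^(-k*t)
  = 10 + (30 - 10) * e^(-0.01*89)
  = 10 + 20 * e^(-0.890)
  = 10 + 20 * 0.41066
  = 10 + 8.2131
  = 18.21%


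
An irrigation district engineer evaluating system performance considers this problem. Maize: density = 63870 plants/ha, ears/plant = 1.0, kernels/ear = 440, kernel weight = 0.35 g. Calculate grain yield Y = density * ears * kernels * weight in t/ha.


Y = density * ears * kernels * kw
  = 63870 * 1.0 * 440 * 0.35 g/ha
  = 9835980 g/ha
  = 9835.98 kg/ha = 9.84 t/ha


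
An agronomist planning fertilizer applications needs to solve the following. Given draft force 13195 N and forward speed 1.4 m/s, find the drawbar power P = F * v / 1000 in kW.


P = F * v / 1000
  = 13195 * 1.4 / 1000
  = 18473 / 1000
  = 18.47 kW


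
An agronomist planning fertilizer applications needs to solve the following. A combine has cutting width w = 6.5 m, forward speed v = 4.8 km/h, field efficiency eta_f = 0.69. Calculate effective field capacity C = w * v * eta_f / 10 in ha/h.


C = w * v * eta_f / 10
  = 6.5 * 4.8 * 0.69 / 10
  = 21.53 / 10
  = 2.15 ha/h


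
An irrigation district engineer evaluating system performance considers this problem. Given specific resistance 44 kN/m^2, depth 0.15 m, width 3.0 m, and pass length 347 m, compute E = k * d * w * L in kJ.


E = k * d * w * L
  = 44 * 0.15 * 3.0 * 347
  = 6870.60 kJ


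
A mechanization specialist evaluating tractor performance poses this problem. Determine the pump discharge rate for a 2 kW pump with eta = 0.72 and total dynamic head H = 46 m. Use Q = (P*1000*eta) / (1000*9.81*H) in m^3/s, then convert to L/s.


Q = (P * 1000 * eta) / (rho * g * H)
  = (2 * 1000 * 0.72) / (1000 * 9.81 * 46)
  = 1440 / 451260
  = 0.00319 m^3/s = 3.19 L/s


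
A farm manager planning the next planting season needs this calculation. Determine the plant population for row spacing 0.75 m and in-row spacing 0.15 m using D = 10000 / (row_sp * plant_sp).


D = 10000 / (row_sp * plant_sp)
  = 10000 / (0.75 * 0.15)
  = 10000 / 0.1125
  = 88888.89 plants/ha


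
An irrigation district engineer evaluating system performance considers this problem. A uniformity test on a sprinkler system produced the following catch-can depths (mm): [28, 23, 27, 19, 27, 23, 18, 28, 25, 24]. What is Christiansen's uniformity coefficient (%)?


xbar = 242 / 10 = 24.200
sum|xi - xbar| = 28
CU = 100 * (1 - 28 / (10 * 24.200))
   = 100 * (1 - 0.1157)
   = 88.43%


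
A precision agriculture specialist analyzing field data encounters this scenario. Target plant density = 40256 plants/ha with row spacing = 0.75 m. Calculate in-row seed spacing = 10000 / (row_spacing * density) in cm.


spacing = 10000 / (row_sp * density)
        = 10000 / (0.75 * 40256)
        = 10000 / 30192
        = 0.33121 m = 33.12 cm


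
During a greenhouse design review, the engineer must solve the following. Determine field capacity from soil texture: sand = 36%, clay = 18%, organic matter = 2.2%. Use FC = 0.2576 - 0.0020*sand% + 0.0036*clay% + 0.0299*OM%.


FC = 0.2576 - 0.0020*36 + 0.0036*18 + 0.0299*2.2
   = 0.2576 - 0.0720 + 0.0648 + 0.0658
   = 0.3162


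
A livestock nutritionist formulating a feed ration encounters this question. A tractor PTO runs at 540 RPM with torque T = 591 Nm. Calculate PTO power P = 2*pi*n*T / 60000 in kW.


P = 2*pi*n*T / 60000
  = 2*pi * 540 * 591 / 60000
  = 2005215.76 / 60000
  = 33.42 kW


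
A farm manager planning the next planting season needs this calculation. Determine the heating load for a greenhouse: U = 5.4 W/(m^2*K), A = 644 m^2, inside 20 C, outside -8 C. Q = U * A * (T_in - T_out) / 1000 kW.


dT = 20 - (-8) = 28 K
Q = U * A * dT
  = 5.4 * 644 * 28
  = 97372.80 W = 97.37 kW


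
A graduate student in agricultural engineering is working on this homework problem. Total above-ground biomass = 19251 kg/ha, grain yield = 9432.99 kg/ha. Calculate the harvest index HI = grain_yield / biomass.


HI = grain_yield / biomass
   = 9432.99 / 19251
   = 0.49


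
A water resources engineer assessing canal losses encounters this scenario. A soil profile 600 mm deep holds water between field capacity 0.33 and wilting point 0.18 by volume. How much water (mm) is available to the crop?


AW = (FC - WP) * D
   = (0.33 - 0.18) * 600
   = 0.15 * 600
   = 90 mm


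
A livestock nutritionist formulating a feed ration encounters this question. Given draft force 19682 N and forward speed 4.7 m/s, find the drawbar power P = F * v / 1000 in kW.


P = F * v / 1000
  = 19682 * 4.7 / 1000
  = 92505.40 / 1000
  = 92.51 kW


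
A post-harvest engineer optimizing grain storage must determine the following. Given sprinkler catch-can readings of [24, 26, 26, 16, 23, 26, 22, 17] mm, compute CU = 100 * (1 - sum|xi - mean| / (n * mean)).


xbar = 180 / 8 = 22.500
sum|xi - xbar| = 25
CU = 100 * (1 - 25 / (8 * 22.500))
   = 100 * (1 - 0.1389)
   = 86.11%


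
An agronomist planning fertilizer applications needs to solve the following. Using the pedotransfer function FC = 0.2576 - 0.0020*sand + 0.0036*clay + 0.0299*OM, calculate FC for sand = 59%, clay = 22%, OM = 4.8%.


FC = 0.2576 - 0.0020*59 + 0.0036*22 + 0.0299*4.8
   = 0.2576 - 0.1180 + 0.0792 + 0.1435
   = 0.3623


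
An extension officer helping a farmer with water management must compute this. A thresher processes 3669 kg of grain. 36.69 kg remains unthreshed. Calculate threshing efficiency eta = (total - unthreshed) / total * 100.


eta = (total - unthreshed) / total * 100
    = (3669 - 36.69) / 3669 * 100
    = 3632.31 / 3669 * 100
    = 99%


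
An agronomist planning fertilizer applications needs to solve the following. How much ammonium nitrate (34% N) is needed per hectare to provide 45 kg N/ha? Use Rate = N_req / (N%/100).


Rate = N_required / (N_content / 100)
     = 45 / (34 / 100)
     = 45 / 0.34
     = 132.35 kg/ha


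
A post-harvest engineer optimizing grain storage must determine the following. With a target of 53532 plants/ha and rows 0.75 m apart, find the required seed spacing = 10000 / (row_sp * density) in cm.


spacing = 10000 / (row_sp * density)
        = 10000 / (0.75 * 53532)
        = 10000 / 40149
        = 0.24907 m = 24.91 cm


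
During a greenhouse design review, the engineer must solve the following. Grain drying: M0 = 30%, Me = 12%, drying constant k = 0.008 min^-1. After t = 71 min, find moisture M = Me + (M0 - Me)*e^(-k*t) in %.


M = Me + (M0 - Me) * e^(-k*t)
  = 12 + (30 - 12) * e^(-0.008*71)
  = 12 + 18 * e^(-0.568)
  = 12 + 18 * 0.56666
  = 12 + 10.1998
  = 22.20%


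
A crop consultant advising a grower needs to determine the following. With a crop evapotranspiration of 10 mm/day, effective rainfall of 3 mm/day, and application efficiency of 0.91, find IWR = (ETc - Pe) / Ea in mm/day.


IWR = (ETc - Pe) / Ea
    = (10 - 3) / 0.91
    = 7 / 0.91
    = 7.69 mm/day


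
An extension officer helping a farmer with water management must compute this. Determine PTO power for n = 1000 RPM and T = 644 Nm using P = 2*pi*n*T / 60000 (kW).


P = 2*pi*n*T / 60000
  = 2*pi * 1000 * 644 / 60000
  = 4046371.34 / 60000
  = 67.44 kW


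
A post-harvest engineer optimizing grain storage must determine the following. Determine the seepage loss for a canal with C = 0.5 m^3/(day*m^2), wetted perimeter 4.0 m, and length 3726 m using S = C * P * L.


S = C * P * L
  = 0.5 * 4.0 * 3726
  = 7452 m^3/day


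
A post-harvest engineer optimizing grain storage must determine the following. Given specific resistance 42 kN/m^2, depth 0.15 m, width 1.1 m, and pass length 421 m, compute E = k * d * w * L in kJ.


E = k * d * w * L
  = 42 * 0.15 * 1.1 * 421
  = 2917.53 kJ


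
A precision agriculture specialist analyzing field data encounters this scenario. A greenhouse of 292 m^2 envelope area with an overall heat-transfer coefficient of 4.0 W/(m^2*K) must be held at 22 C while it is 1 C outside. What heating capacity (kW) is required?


dT = 22 - (1) = 21 K
Q = U * A * dT
  = 4.0 * 292 * 21
  = 24528 W = 24.53 kW


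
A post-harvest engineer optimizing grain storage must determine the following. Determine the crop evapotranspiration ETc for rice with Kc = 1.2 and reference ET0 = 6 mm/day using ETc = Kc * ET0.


ETc = Kc * ET0
    = 1.2 * 6
    = 7.20 mm/day


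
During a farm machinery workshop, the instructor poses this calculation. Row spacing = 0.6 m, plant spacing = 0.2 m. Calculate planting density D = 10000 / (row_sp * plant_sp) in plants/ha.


D = 10000 / (row_sp * plant_sp)
  = 10000 / (0.6 * 0.2)
  = 10000 / 0.1200
  = 83333.33 plants/ha


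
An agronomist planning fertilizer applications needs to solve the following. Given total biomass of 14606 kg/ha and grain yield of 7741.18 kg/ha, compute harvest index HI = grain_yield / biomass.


HI = grain_yield / biomass
   = 7741.18 / 14606
   = 0.53


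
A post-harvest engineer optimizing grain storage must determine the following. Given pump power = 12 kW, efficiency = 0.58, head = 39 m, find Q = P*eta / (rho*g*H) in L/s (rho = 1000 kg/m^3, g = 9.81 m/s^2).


Q = (P * 1000 * eta) / (rho * g * H)
  = (12 * 1000 * 0.58) / (1000 * 9.81 * 39)
  = 6960 / 382590
  = 0.01819 m^3/s = 18.19 L/s


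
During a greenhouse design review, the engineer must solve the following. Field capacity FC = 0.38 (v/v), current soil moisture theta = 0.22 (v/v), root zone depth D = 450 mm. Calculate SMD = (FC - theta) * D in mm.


SMD = (FC - theta) * D
    = (0.38 - 0.22) * 450
    = 0.160 * 450
    = 72 mm


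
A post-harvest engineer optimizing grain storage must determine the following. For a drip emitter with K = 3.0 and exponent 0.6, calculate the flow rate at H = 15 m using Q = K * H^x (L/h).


Q = K * H^x
  = 3.0 * 15^0.6
  = 3.0 * 5.0776
  = 15.23 L/h


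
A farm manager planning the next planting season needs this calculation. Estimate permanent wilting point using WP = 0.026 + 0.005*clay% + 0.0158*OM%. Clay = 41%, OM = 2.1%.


WP = 0.026 + 0.005*41 + 0.0158*2.1
   = 0.026 + 0.2050 + 0.0332
   = 0.2642


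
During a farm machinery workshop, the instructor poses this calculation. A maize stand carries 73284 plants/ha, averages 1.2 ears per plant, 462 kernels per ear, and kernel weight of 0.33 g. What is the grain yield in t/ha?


Y = density * ears * kernels * kw
  = 73284 * 1.2 * 462 * 0.33 g/ha
  = 13407454.37 g/ha
  = 13407.45 kg/ha = 13.41 t/ha


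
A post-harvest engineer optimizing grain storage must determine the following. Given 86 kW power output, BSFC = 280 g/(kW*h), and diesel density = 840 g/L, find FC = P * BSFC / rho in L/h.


FC = P * BSFC / rho_fuel
   = 86 * 280 / 840
   = 24080 / 840
   = 28.67 L/h


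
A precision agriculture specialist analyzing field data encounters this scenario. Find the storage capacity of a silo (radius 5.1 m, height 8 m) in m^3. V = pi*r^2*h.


V = pi * r^2 * h
  = pi * 5.1^2 * 8
  = pi * 26.01 * 8
  = 653.70 m^3


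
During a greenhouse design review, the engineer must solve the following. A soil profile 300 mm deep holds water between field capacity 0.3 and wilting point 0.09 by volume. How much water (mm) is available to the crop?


AW = (FC - WP) * D
   = (0.3 - 0.09) * 300
   = 0.21 * 300
   = 63 mm


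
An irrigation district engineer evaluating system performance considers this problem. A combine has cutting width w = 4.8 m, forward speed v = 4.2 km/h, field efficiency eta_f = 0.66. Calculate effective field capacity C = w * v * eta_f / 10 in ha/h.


C = w * v * eta_f / 10
  = 4.8 * 4.2 * 0.66 / 10
  = 13.31 / 10
  = 1.33 ha/h


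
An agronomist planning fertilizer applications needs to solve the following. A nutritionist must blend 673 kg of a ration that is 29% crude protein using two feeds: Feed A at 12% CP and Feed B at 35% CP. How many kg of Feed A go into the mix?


parts_A = CP_b - target = 35 - 29 = 6
parts_B = target - CP_a = 29 - 12 = 17
total_parts = 6 + 17 = 23
Feed A = 673 * 6 / 23 = 175.57 kg
Feed B = 673 * 17 / 23 = 497.43 kg

175.57 kg


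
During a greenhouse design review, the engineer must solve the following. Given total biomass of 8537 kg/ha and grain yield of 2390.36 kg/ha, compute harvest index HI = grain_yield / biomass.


HI = grain_yield / biomass
   = 2390.36 / 8537
   = 0.28


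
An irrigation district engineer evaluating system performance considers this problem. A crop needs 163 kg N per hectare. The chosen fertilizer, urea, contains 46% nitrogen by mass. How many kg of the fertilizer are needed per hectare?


Rate = N_required / (N_content / 100)
     = 163 / (46 / 100)
     = 163 / 0.46
     = 354.35 kg/ha


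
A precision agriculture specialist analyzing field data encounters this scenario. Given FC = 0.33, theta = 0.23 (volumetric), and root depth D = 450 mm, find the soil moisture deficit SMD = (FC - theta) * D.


SMD = (FC - theta) * D
    = (0.33 - 0.23) * 450
    = 0.100 * 450
    = 45 mm


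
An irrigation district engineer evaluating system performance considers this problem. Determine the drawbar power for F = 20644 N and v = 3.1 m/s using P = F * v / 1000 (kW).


P = F * v / 1000
  = 20644 * 3.1 / 1000
  = 63996.40 / 1000
  = 64.00 kW


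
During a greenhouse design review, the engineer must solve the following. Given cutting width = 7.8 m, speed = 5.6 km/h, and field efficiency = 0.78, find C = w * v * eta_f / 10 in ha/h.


C = w * v * eta_f / 10
  = 7.8 * 5.6 * 0.78 / 10
  = 34.07 / 10
  = 3.41 ha/h


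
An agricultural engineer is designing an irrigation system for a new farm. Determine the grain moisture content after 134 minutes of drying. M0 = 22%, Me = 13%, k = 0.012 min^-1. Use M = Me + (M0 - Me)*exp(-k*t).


M = Me + (M0 - Me) * e^(-k*t)
  = 13 + (22 - 13) * e^(-0.012*134)
  = 13 + 9 * e^(-1.608)
  = 13 + 9 * 0.20029
  = 13 + 1.8026
  = 14.80%
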